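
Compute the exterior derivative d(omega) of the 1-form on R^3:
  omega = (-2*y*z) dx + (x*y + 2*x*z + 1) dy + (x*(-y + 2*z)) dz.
d(omega) = (y + 4*z) dx ∧ dy + (y + 2*z) dx ∧ dz + (-3*x) dy ∧ dz

For a 1-form omega = sum_i f_i dx_i, the exterior derivative is
  d(omega) = sum_{i < j} (∂f_j/∂x_i - ∂f_i/∂x_j) dx_i ∧ dx_j.
  coefficient of dx ∧ dy: ∂f_2/∂x - ∂f_1/∂y = ∂(x*y + 2*x*z + 1)/∂x - ∂(-2*y*z)/∂y = y + 4*z
  coefficient of dx ∧ dz: ∂f_3/∂x - ∂f_1/∂z = ∂(x*(-y + 2*z))/∂x - ∂(-2*y*z)/∂z = y + 2*z
  coefficient of dy ∧ dz: ∂f_3/∂y - ∂f_2/∂z = ∂(x*(-y + 2*z))/∂y - ∂(x*y + 2*x*z + 1)/∂z = -3*x
Assembling: d(omega) = (y + 4*z) dx ∧ dy + (y + 2*z) dx ∧ dz + (-3*x) dy ∧ dz.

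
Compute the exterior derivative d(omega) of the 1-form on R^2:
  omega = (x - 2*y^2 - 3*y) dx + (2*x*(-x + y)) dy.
d(omega) = (-4*x + 6*y + 3) dx ∧ dy

For a 1-form omega = sum_i f_i dx_i, the exterior derivative is
  d(omega) = sum_{i < j} (∂f_j/∂x_i - ∂f_i/∂x_j) dx_i ∧ dx_j.
  coefficient of dx ∧ dy: ∂f_2/∂x - ∂f_1/∂y = ∂(2*x*(-x + y))/∂x - ∂(x - 2*y^2 - 3*y)/∂y = -4*x + 6*y + 3
Assembling: d(omega) = (-4*x + 6*y + 3) dx ∧ dy.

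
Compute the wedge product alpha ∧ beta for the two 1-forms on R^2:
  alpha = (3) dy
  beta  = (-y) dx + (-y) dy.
alpha ∧ beta = (3*y) dx ∧ dy

Distribute the wedge, using dx_i ∧ dx_j = -dx_j ∧ dx_i and dx_i ∧ dx_i = 0. For each pair (i, j) with i < j, the coefficient of dx_i ∧ dx_j in alpha ∧ beta is (alpha_i * beta_j - alpha_j * beta_i). Collecting: alpha ∧ beta = (3*y) dx ∧ dy.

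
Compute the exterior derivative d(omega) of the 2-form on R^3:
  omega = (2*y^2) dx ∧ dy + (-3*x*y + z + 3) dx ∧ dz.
d(omega) = (3*x) dx ∧ dy ∧ dz

For a 2-form omega = sum_{i<j} g_{ij} dx_i ∧ dx_j, the exterior derivative is
  d(omega) = sum_{i<j} d(g_{ij}) ∧ dx_i ∧ dx_j = sum_{i<j, k} (∂g_{ij}/∂x_k) dx_k ∧ dx_i ∧ dx_j.
Expand each term, using dx_k ∧ dx_i ∧ dx_j = sgn(permutation) dx_{(a)} ∧ dx_{(b)} ∧ dx_{(c)} with (a < b < c) sorted:
  d(-3*x*y + z + 3) includes (∂/∂y)(-3*x*y + z + 3) dy = (-3*x) dy, which multiplied by dx ∧ dz gives (3*x) dx ∧ dy ∧ dz
Collecting like 3-forms: d(omega) = (3*x) dx ∧ dy ∧ dz.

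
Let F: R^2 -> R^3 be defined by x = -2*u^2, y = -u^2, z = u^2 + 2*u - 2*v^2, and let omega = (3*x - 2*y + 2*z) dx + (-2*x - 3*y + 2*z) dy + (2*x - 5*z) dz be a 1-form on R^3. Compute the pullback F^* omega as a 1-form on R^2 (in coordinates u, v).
F^* omega = (-28*u^3 - 62*u^2 + 44*u*v^2 - 20*u + 20*v^2) du + (4*v*(9*u^2 + 10*u - 10*v^2)) dv

Using F^*(f dg) = (f ∘ F) d(g ∘ F), substitute each coordinate x_i by F_i(u, v) in f_i, and replace dx_i by d F_i = (∂F_i/∂u) du + (∂F_i/∂v) dv.
  For the x component: f_1(F) = -2*u^2 + 4*u - 4*v^2; d F_1 = (-4*u) du + (0) dv
  For the y component: f_2(F) = 9*u^2 + 4*u - 4*v^2; d F_2 = (-2*u) du + (0) dv
  For the z component: f_3(F) = -9*u^2 - 10*u + 10*v^2; d F_3 = (2*u + 2) du + (-4*v) dv
Combining and collecting du, dv coefficients:
  coeff of du: -28*u^3 - 62*u^2 + 44*u*v^2 - 20*u + 20*v^2
  coeff of dv: 4*v*(9*u^2 + 10*u - 10*v^2)
F^* omega = (-28*u^3 - 62*u^2 + 44*u*v^2 - 20*u + 20*v^2) du + (4*v*(9*u^2 + 10*u - 10*v^2)) dv.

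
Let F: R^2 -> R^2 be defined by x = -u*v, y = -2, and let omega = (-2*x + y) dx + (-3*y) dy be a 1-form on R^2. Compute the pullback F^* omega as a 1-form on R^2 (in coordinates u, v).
F^* omega = (2*v*(-u*v + 1)) du + (2*u*(-u*v + 1)) dv

Using F^*(f dg) = (f ∘ F) d(g ∘ F), substitute each coordinate x_i by F_i(u, v) in f_i, and replace dx_i by d F_i = (∂F_i/∂u) du + (∂F_i/∂v) dv.
  For the x component: f_1(F) = 2*u*v - 2; d F_1 = (-v) du + (-u) dv
  For the y component: f_2(F) = 6; d F_2 = (0) du + (0) dv
Combining and collecting du, dv coefficients:
  coeff of du: 2*v*(-u*v + 1)
  coeff of dv: 2*u*(-u*v + 1)
F^* omega = (2*v*(-u*v + 1)) du + (2*u*(-u*v + 1)) dv.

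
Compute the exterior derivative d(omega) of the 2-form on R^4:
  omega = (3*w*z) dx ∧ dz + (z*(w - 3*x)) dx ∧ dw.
d(omega) = (-w + 3*x + 3*z) dx ∧ dz ∧ dw

For a 2-form omega = sum_{i<j} g_{ij} dx_i ∧ dx_j, the exterior derivative is
  d(omega) = sum_{i<j} d(g_{ij}) ∧ dx_i ∧ dx_j = sum_{i<j, k} (∂g_{ij}/∂x_k) dx_k ∧ dx_i ∧ dx_j.
Expand each term, using dx_k ∧ dx_i ∧ dx_j = sgn(permutation) dx_{(a)} ∧ dx_{(b)} ∧ dx_{(c)} with (a < b < c) sorted:
  d(3*w*z) includes (∂/∂w)(3*w*z) dw = (3*z) dw, which multiplied by dx ∧ dz gives (3*z) dx ∧ dz ∧ dw
  d(z*(w - 3*x)) includes (∂/∂z)(z*(w - 3*x)) dz = (w - 3*x) dz, which multiplied by dx ∧ dw gives (-w + 3*x) dx ∧ dz ∧ dw
Collecting like 3-forms: d(omega) = (-w + 3*x + 3*z) dx ∧ dz ∧ dw.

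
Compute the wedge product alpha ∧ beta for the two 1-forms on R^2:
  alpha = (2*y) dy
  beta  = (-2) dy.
alpha ∧ beta = 0

Distribute the wedge, using dx_i ∧ dx_j = -dx_j ∧ dx_i and dx_i ∧ dx_i = 0. For each pair (i, j) with i < j, the coefficient of dx_i ∧ dx_j in alpha ∧ beta is (alpha_i * beta_j - alpha_j * beta_i). Collecting: alpha ∧ beta = 0.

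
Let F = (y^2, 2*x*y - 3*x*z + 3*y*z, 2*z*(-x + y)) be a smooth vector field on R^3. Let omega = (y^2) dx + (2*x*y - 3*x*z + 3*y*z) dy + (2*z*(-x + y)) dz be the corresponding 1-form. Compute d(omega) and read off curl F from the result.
d(omega) = (3*x - 3*y + 2*z) dy ∧ dz + (2*z) dz ∧ dx + (-3*z) dx ∧ dy; curl F = (3*x - 3*y + 2*z, 2*z, -3*z)

d omega = sum_{i<j} (∂f_j/∂x_i - ∂f_i/∂x_j) dx_i ∧ dx_j. Under the identification (dy ∧ dz, dz ∧ dx, dx ∧ dy) ↔ (e_x, e_y, e_z), the coefficients are exactly the components of curl F. Compute:
  ∂R/∂y - ∂Q/∂z = (2*z) - (-3*x + 3*y) = 3*x - 3*y + 2*z
  ∂P/∂z - ∂R/∂x = (0) - (-2*z) = 2*z
  ∂Q/∂x - ∂P/∂y = (2*y - 3*z) - (2*y) = -3*z.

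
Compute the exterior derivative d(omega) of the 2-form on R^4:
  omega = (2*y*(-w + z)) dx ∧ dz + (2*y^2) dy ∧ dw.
d(omega) = (2*w - 2*z) dx ∧ dy ∧ dz + (-2*y) dx ∧ dz ∧ dw

For a 2-form omega = sum_{i<j} g_{ij} dx_i ∧ dx_j, the exterior derivative is
  d(omega) = sum_{i<j} d(g_{ij}) ∧ dx_i ∧ dx_j = sum_{i<j, k} (∂g_{ij}/∂x_k) dx_k ∧ dx_i ∧ dx_j.
Expand each term, using dx_k ∧ dx_i ∧ dx_j = sgn(permutation) dx_{(a)} ∧ dx_{(b)} ∧ dx_{(c)} with (a < b < c) sorted:
  d(2*y*(-w + z)) includes (∂/∂y)(2*y*(-w + z)) dy = (-2*w + 2*z) dy, which multiplied by dx ∧ dz gives (2*w - 2*z) dx ∧ dy ∧ dz
  d(2*y*(-w + z)) includes (∂/∂w)(2*y*(-w + z)) dw = (-2*y) dw, which multiplied by dx ∧ dz gives (-2*y) dx ∧ dz ∧ dw
Collecting like 3-forms: d(omega) = (2*w - 2*z) dx ∧ dy ∧ dz + (-2*y) dx ∧ dz ∧ dw.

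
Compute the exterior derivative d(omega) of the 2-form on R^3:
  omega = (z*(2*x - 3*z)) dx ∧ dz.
d(omega) = 0

For a 2-form omega = sum_{i<j} g_{ij} dx_i ∧ dx_j, the exterior derivative is
  d(omega) = sum_{i<j} d(g_{ij}) ∧ dx_i ∧ dx_j = sum_{i<j, k} (∂g_{ij}/∂x_k) dx_k ∧ dx_i ∧ dx_j.
Expand each term, using dx_k ∧ dx_i ∧ dx_j = sgn(permutation) dx_{(a)} ∧ dx_{(b)} ∧ dx_{(c)} with (a < b < c) sorted:

Collecting like 3-forms: d(omega) = 0.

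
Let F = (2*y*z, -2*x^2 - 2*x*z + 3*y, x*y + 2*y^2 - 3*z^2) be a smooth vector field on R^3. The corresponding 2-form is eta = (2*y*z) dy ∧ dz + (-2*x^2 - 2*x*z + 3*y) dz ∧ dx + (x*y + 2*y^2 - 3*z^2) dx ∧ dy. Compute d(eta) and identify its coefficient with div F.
d(eta) = (3 - 6*z) dx ∧ dy ∧ dz; div F = 3 - 6*z

For a 2-form in R^3 of the form above, applying d gives a 3-form with coefficient ∂P/∂x + ∂Q/∂y + ∂R/∂z:
  ∂P/∂x = 0
  ∂Q/∂y = 3
  ∂R/∂z = -6*z
Sum = 3 - 6*z, which is exactly div F.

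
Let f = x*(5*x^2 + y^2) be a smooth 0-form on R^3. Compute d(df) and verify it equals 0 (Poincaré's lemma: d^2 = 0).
d(df) = 0

Step 1: df = sum_i (∂f/∂x_i) dx_i = (15*x^2 + y^2) dx + (2*x*y) dy + (0) dz.
Step 2: Apply d again. Using the 1-form formula, the coefficient of dx ∧ dy in d(df) is ∂^2 f/∂x ∂y - ∂^2 f/∂y ∂x = (2*y) - (2*y) = 0 (equality of mixed partials for smooth f).
Similarly for dx ∧ dz and dy ∧ dz — all coefficients vanish. So d(df) = 0.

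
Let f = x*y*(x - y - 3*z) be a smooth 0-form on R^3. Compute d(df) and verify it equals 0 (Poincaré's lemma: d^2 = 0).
d(df) = 0

Step 1: df = sum_i (∂f/∂x_i) dx_i = (y*(2*x - y - 3*z)) dx + (x*(x - 2*y - 3*z)) dy + (-3*x*y) dz.
Step 2: Apply d again. Using the 1-form formula, the coefficient of dx ∧ dy in d(df) is ∂^2 f/∂x ∂y - ∂^2 f/∂y ∂x = (2*x - 2*y - 3*z) - (2*x - 2*y - 3*z) = 0 (equality of mixed partials for smooth f).
Similarly for dx ∧ dz and dy ∧ dz — all coefficients vanish. So d(df) = 0.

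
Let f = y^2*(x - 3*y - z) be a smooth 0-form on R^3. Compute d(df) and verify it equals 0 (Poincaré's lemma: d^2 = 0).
d(df) = 0

Step 1: df = sum_i (∂f/∂x_i) dx_i = (y^2) dx + (y*(2*x - 9*y - 2*z)) dy + (-y^2) dz.
Step 2: Apply d again. Using the 1-form formula, the coefficient of dx ∧ dy in d(df) is ∂^2 f/∂x ∂y - ∂^2 f/∂y ∂x = (2*y) - (2*y) = 0 (equality of mixed partials for smooth f).
Similarly for dx ∧ dz and dy ∧ dz — all coefficients vanish. So d(df) = 0.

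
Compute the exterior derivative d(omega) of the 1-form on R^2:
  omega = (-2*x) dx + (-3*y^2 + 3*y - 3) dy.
d(omega) = 0

For a 1-form omega = sum_i f_i dx_i, the exterior derivative is
  d(omega) = sum_{i < j} (∂f_j/∂x_i - ∂f_i/∂x_j) dx_i ∧ dx_j.

Assembling: d(omega) = 0.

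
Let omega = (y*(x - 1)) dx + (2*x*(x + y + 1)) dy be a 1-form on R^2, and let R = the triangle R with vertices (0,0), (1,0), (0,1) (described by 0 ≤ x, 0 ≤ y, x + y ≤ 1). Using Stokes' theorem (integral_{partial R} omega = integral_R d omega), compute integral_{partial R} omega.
integral_(partial R) omega = 7/3

Stokes: integral_partial_R omega = integral_R d omega with d omega = (∂Q/∂x - ∂P/∂y) dx ∧ dy.
  ∂Q/∂x = 4*x + 2*y + 2
  ∂P/∂y = x - 1
  integrand = ∂Q/∂x - ∂P/∂y = 3*x + 2*y + 3.
Integrating over R: integral_0^1 integral_0^{1-x} (3*x + 2*y + 3) dy dx = 7/3.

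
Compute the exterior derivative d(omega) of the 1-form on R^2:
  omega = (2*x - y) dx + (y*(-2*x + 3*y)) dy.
d(omega) = (1 - 2*y) dx ∧ dy

For a 1-form omega = sum_i f_i dx_i, the exterior derivative is
  d(omega) = sum_{i < j} (∂f_j/∂x_i - ∂f_i/∂x_j) dx_i ∧ dx_j.
  coefficient of dx ∧ dy: ∂f_2/∂x - ∂f_1/∂y = ∂(y*(-2*x + 3*y))/∂x - ∂(2*x - y)/∂y = 1 - 2*y
Assembling: d(omega) = (1 - 2*y) dx ∧ dy.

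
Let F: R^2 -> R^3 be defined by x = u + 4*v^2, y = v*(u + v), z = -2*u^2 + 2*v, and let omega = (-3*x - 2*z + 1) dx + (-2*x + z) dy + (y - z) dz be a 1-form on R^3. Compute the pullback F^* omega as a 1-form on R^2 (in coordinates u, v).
F^* omega = (-8*u^3 - 6*u^2*v + 4*u^2 - 4*u*v^2 + 6*u*v - 3*u - 8*v^3 - 10*v^2 - 4*v + 1) du + (-2*u^3 + 28*u^2*v + 2*u^2 - 8*u*v^2 - 24*u*v - 112*v^3 - 26*v^2 + 4*v) dv

Using F^*(f dg) = (f ∘ F) d(g ∘ F), substitute each coordinate x_i by F_i(u, v) in f_i, and replace dx_i by d F_i = (∂F_i/∂u) du + (∂F_i/∂v) dv.
  For the x component: f_1(F) = 4*u^2 - 3*u - 12*v^2 - 4*v + 1; d F_1 = (1) du + (8*v) dv
  For the y component: f_2(F) = -2*u^2 - 2*u - 8*v^2 + 2*v; d F_2 = (v) du + (u + 2*v) dv
  For the z component: f_3(F) = 2*u^2 + u*v + v^2 - 2*v; d F_3 = (-4*u) du + (2) dv
Combining and collecting du, dv coefficients:
  coeff of du: -8*u^3 - 6*u^2*v + 4*u^2 - 4*u*v^2 + 6*u*v - 3*u - 8*v^3 - 10*v^2 - 4*v + 1
  coeff of dv: -2*u^3 + 28*u^2*v + 2*u^2 - 8*u*v^2 - 24*u*v - 112*v^3 - 26*v^2 + 4*v
F^* omega = (-8*u^3 - 6*u^2*v + 4*u^2 - 4*u*v^2 + 6*u*v - 3*u - 8*v^3 - 10*v^2 - 4*v + 1) du + (-2*u^3 + 28*u^2*v + 2*u^2 - 8*u*v^2 - 24*u*v - 112*v^3 - 26*v^2 + 4*v) dv.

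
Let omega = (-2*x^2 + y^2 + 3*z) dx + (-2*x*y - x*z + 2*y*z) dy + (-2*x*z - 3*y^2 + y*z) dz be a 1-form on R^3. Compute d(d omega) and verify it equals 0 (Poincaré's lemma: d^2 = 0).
d(d omega) = 0

Step 1: d omega = sum_{i<j} (∂f_j/∂x_i - ∂f_i/∂x_j) dx_i ∧ dx_j:
  coeff of dx ∧ dy: -4*y - z
  coeff of dx ∧ dz: -2*z - 3
  coeff of dy ∧ dz: x - 8*y + z
Step 2: Apply d again to each 2-form coefficient. The only possible 3-form in R^3 is dx ∧ dy ∧ dz, with coefficient
  ∂(coeff of dy∧dz)/∂x - ∂(coeff of dx∧dz)/∂y + ∂(coeff of dx∧dy)/∂z
  = ∂/∂x (x - 8*y + z) - ∂/∂y (-2*z - 3) + ∂/∂z (-4*y - z).
Each of these terms simplifies to sums of mixed partials that cancel in pairs. The result is 0 (by equality of mixed partials for smooth functions — Schwarz / Clairaut).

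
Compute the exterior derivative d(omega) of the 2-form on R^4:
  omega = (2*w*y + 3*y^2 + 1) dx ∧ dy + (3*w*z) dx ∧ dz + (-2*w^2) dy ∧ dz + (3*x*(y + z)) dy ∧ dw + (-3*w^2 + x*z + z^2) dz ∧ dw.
d(omega) = (5*y + 3*z) dx ∧ dy ∧ dw + (4*z) dx ∧ dz ∧ dw + (-4*w - 3*x) dy ∧ dz ∧ dw

For a 2-form omega = sum_{i<j} g_{ij} dx_i ∧ dx_j, the exterior derivative is
  d(omega) = sum_{i<j} d(g_{ij}) ∧ dx_i ∧ dx_j = sum_{i<j, k} (∂g_{ij}/∂x_k) dx_k ∧ dx_i ∧ dx_j.
Expand each term, using dx_k ∧ dx_i ∧ dx_j = sgn(permutation) dx_{(a)} ∧ dx_{(b)} ∧ dx_{(c)} with (a < b < c) sorted:
  d(2*w*y + 3*y^2 + 1) includes (∂/∂w)(2*w*y + 3*y^2 + 1) dw = (2*y) dw, which multiplied by dx ∧ dy gives (2*y) dx ∧ dy ∧ dw
  d(3*w*z) includes (∂/∂w)(3*w*z) dw = (3*z) dw, which multiplied by dx ∧ dz gives (3*z) dx ∧ dz ∧ dw
  d(-2*w^2) includes (∂/∂w)(-2*w^2) dw = (-4*w) dw, which multiplied by dy ∧ dz gives (-4*w) dy ∧ dz ∧ dw
  d(3*x*(y + z)) includes (∂/∂x)(3*x*(y + z)) dx = (3*y + 3*z) dx, which multiplied by dy ∧ dw gives (3*y + 3*z) dx ∧ dy ∧ dw
  d(3*x*(y + z)) includes (∂/∂z)(3*x*(y + z)) dz = (3*x) dz, which multiplied by dy ∧ dw gives (-3*x) dy ∧ dz ∧ dw
  d(-3*w^2 + x*z + z^2) includes (∂/∂x)(-3*w^2 + x*z + z^2) dx = (z) dx, which multiplied by dz ∧ dw gives (z) dx ∧ dz ∧ dw
Collecting like 3-forms: d(omega) = (5*y + 3*z) dx ∧ dy ∧ dw + (4*z) dx ∧ dz ∧ dw + (-4*w - 3*x) dy ∧ dz ∧ dw.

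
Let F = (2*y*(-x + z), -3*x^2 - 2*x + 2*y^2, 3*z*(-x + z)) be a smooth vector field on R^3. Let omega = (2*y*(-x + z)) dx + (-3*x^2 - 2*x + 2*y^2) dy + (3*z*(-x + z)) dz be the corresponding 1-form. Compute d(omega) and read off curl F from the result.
d(omega) = (0) dy ∧ dz + (2*y + 3*z) dz ∧ dx + (-4*x - 2*z - 2) dx ∧ dy; curl F = (0, 2*y + 3*z, -4*x - 2*z - 2)

d omega = sum_{i<j} (∂f_j/∂x_i - ∂f_i/∂x_j) dx_i ∧ dx_j. Under the identification (dy ∧ dz, dz ∧ dx, dx ∧ dy) ↔ (e_x, e_y, e_z), the coefficients are exactly the components of curl F. Compute:
  ∂R/∂y - ∂Q/∂z = (0) - (0) = 0
  ∂P/∂z - ∂R/∂x = (2*y) - (-3*z) = 2*y + 3*z
  ∂Q/∂x - ∂P/∂y = (-6*x - 2) - (-2*x + 2*z) = -4*x - 2*z - 2.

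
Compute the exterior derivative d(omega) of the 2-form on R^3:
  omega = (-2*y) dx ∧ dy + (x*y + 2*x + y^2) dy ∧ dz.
d(omega) = (y + 2) dx ∧ dy ∧ dz

For a 2-form omega = sum_{i<j} g_{ij} dx_i ∧ dx_j, the exterior derivative is
  d(omega) = sum_{i<j} d(g_{ij}) ∧ dx_i ∧ dx_j = sum_{i<j, k} (∂g_{ij}/∂x_k) dx_k ∧ dx_i ∧ dx_j.
Expand each term, using dx_k ∧ dx_i ∧ dx_j = sgn(permutation) dx_{(a)} ∧ dx_{(b)} ∧ dx_{(c)} with (a < b < c) sorted:
  d(x*y + 2*x + y^2) includes (∂/∂x)(x*y + 2*x + y^2) dx = (y + 2) dx, which multiplied by dy ∧ dz gives (y + 2) dx ∧ dy ∧ dz
Collecting like 3-forms: d(omega) = (y + 2) dx ∧ dy ∧ dz.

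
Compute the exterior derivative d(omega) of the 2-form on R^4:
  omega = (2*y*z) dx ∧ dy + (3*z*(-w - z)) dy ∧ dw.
d(omega) = (2*y) dx ∧ dy ∧ dz + (3*w + 6*z) dy ∧ dz ∧ dw

For a 2-form omega = sum_{i<j} g_{ij} dx_i ∧ dx_j, the exterior derivative is
  d(omega) = sum_{i<j} d(g_{ij}) ∧ dx_i ∧ dx_j = sum_{i<j, k} (∂g_{ij}/∂x_k) dx_k ∧ dx_i ∧ dx_j.
Expand each term, using dx_k ∧ dx_i ∧ dx_j = sgn(permutation) dx_{(a)} ∧ dx_{(b)} ∧ dx_{(c)} with (a < b < c) sorted:
  d(2*y*z) includes (∂/∂z)(2*y*z) dz = (2*y) dz, which multiplied by dx ∧ dy gives (2*y) dx ∧ dy ∧ dz
  d(3*z*(-w - z)) includes (∂/∂z)(3*z*(-w - z)) dz = (-3*w - 6*z) dz, which multiplied by dy ∧ dw gives (3*w + 6*z) dy ∧ dz ∧ dw
Collecting like 3-forms: d(omega) = (2*y) dx ∧ dy ∧ dz + (3*w + 6*z) dy ∧ dz ∧ dw.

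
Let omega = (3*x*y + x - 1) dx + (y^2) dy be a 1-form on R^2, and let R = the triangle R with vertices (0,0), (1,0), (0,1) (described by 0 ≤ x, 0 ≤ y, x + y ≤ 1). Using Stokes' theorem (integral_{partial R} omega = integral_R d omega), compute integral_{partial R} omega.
integral_(partial R) omega = -1/2

Stokes: integral_partial_R omega = integral_R d omega with d omega = (∂Q/∂x - ∂P/∂y) dx ∧ dy.
  ∂Q/∂x = 0
  ∂P/∂y = 3*x
  integrand = ∂Q/∂x - ∂P/∂y = -3*x.
Integrating over R: integral_0^1 integral_0^{1-x} (-3*x) dy dx = -1/2.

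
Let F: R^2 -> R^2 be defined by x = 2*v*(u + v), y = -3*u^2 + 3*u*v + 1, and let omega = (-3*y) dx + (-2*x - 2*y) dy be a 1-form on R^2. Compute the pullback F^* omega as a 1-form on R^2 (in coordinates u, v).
F^* omega = (-36*u^3 + 96*u^2*v - 24*u*v^2 + 12*u - 12*v^3 - 12*v) du + (36*u^3 - 12*u^2*v - 48*u*v^2 - 12*u - 12*v) dv

Using F^*(f dg) = (f ∘ F) d(g ∘ F), substitute each coordinate x_i by F_i(u, v) in f_i, and replace dx_i by d F_i = (∂F_i/∂u) du + (∂F_i/∂v) dv.
  For the x component: f_1(F) = 9*u^2 - 9*u*v - 3; d F_1 = (2*v) du + (2*u + 4*v) dv
  For the y component: f_2(F) = 6*u^2 - 10*u*v - 4*v^2 - 2; d F_2 = (-6*u + 3*v) du + (3*u) dv
Combining and collecting du, dv coefficients:
  coeff of du: -36*u^3 + 96*u^2*v - 24*u*v^2 + 12*u - 12*v^3 - 12*v
  coeff of dv: 36*u^3 - 12*u^2*v - 48*u*v^2 - 12*u - 12*v
F^* omega = (-36*u^3 + 96*u^2*v - 24*u*v^2 + 12*u - 12*v^3 - 12*v) du + (36*u^3 - 12*u^2*v - 48*u*v^2 - 12*u - 12*v) dv.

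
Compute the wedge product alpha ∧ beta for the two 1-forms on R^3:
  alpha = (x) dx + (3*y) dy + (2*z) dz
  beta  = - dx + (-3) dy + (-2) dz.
alpha ∧ beta = (-3*x + 3*y) dx ∧ dy + (-2*x + 2*z) dx ∧ dz + (-6*y + 6*z) dy ∧ dz

Distribute the wedge, using dx_i ∧ dx_j = -dx_j ∧ dx_i and dx_i ∧ dx_i = 0. For each pair (i, j) with i < j, the coefficient of dx_i ∧ dx_j in alpha ∧ beta is (alpha_i * beta_j - alpha_j * beta_i). Collecting: alpha ∧ beta = (-3*x + 3*y) dx ∧ dy + (-2*x + 2*z) dx ∧ dz + (-6*y + 6*z) dy ∧ dz.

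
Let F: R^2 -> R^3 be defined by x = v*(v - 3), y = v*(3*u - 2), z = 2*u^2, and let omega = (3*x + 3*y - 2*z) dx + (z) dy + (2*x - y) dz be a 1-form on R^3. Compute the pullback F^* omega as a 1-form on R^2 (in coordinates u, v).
F^* omega = (2*u*v*(-3*u + 4*v - 8)) du + (6*u^3 - 8*u^2*v + 8*u^2 + 18*u*v^2 - 27*u*v + 6*v^3 - 39*v^2 + 45*v) dv

Using F^*(f dg) = (f ∘ F) d(g ∘ F), substitute each coordinate x_i by F_i(u, v) in f_i, and replace dx_i by d F_i = (∂F_i/∂u) du + (∂F_i/∂v) dv.
  For the x component: f_1(F) = -4*u^2 + 9*u*v + 3*v^2 - 15*v; d F_1 = (0) du + (2*v - 3) dv
  For the y component: f_2(F) = 2*u^2; d F_2 = (3*v) du + (3*u - 2) dv
  For the z component: f_3(F) = v*(-3*u + 2*v - 4); d F_3 = (4*u) du + (0) dv
Combining and collecting du, dv coefficients:
  coeff of du: 2*u*v*(-3*u + 4*v - 8)
  coeff of dv: 6*u^3 - 8*u^2*v + 8*u^2 + 18*u*v^2 - 27*u*v + 6*v^3 - 39*v^2 + 45*v
F^* omega = (2*u*v*(-3*u + 4*v - 8)) du + (6*u^3 - 8*u^2*v + 8*u^2 + 18*u*v^2 - 27*u*v + 6*v^3 - 39*v^2 + 45*v) dv.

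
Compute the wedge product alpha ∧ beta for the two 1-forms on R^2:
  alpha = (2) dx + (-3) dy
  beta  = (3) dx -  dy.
alpha ∧ beta = (7) dx ∧ dy

Distribute the wedge, using dx_i ∧ dx_j = -dx_j ∧ dx_i and dx_i ∧ dx_i = 0. For each pair (i, j) with i < j, the coefficient of dx_i ∧ dx_j in alpha ∧ beta is (alpha_i * beta_j - alpha_j * beta_i). Collecting: alpha ∧ beta = (7) dx ∧ dy.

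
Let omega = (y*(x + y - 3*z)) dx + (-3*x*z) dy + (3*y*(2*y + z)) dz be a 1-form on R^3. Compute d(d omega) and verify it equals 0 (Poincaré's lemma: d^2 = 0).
d(d omega) = 0

Step 1: d omega = sum_{i<j} (∂f_j/∂x_i - ∂f_i/∂x_j) dx_i ∧ dx_j:
  coeff of dx ∧ dy: -x - 2*y
  coeff of dx ∧ dz: 3*y
  coeff of dy ∧ dz: 3*x + 12*y + 3*z
Step 2: Apply d again to each 2-form coefficient. The only possible 3-form in R^3 is dx ∧ dy ∧ dz, with coefficient
  ∂(coeff of dy∧dz)/∂x - ∂(coeff of dx∧dz)/∂y + ∂(coeff of dx∧dy)/∂z
  = ∂/∂x (3*x + 12*y + 3*z) - ∂/∂y (3*y) + ∂/∂z (-x - 2*y).
Each of these terms simplifies to sums of mixed partials that cancel in pairs. The result is 0 (by equality of mixed partials for smooth functions — Schwarz / Clairaut).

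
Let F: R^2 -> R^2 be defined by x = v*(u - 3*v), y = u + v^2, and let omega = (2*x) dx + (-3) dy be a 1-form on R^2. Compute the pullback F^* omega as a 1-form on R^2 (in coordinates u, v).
F^* omega = (2*u*v^2 - 6*v^3 - 3) du + (2*v*(u^2 - 9*u*v + 18*v^2 - 3)) dv

Using F^*(f dg) = (f ∘ F) d(g ∘ F), substitute each coordinate x_i by F_i(u, v) in f_i, and replace dx_i by d F_i = (∂F_i/∂u) du + (∂F_i/∂v) dv.
  For the x component: f_1(F) = 2*v*(u - 3*v); d F_1 = (v) du + (u - 6*v) dv
  For the y component: f_2(F) = -3; d F_2 = (1) du + (2*v) dv
Combining and collecting du, dv coefficients:
  coeff of du: 2*u*v^2 - 6*v^3 - 3
  coeff of dv: 2*v*(u^2 - 9*u*v + 18*v^2 - 3)
F^* omega = (2*u*v^2 - 6*v^3 - 3) du + (2*v*(u^2 - 9*u*v + 18*v^2 - 3)) dv.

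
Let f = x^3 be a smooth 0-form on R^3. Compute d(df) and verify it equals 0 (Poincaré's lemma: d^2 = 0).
d(df) = 0

Step 1: df = sum_i (∂f/∂x_i) dx_i = (3*x^2) dx + (0) dy + (0) dz.
Step 2: Apply d again. Using the 1-form formula, the coefficient of dx ∧ dy in d(df) is ∂^2 f/∂x ∂y - ∂^2 f/∂y ∂x = (0) - (0) = 0 (equality of mixed partials for smooth f).
Similarly for dx ∧ dz and dy ∧ dz — all coefficients vanish. So d(df) = 0.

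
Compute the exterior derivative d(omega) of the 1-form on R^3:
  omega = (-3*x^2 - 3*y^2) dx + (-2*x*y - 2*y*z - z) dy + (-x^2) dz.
d(omega) = (4*y) dx ∧ dy + (-2*x) dx ∧ dz + (2*y + 1) dy ∧ dz

For a 1-form omega = sum_i f_i dx_i, the exterior derivative is
  d(omega) = sum_{i < j} (∂f_j/∂x_i - ∂f_i/∂x_j) dx_i ∧ dx_j.
  coefficient of dx ∧ dy: ∂f_2/∂x - ∂f_1/∂y = ∂(-2*x*y - 2*y*z - z)/∂x - ∂(-3*x^2 - 3*y^2)/∂y = 4*y
  coefficient of dx ∧ dz: ∂f_3/∂x - ∂f_1/∂z = ∂(-x^2)/∂x - ∂(-3*x^2 - 3*y^2)/∂z = -2*x
  coefficient of dy ∧ dz: ∂f_3/∂y - ∂f_2/∂z = ∂(-x^2)/∂y - ∂(-2*x*y - 2*y*z - z)/∂z = 2*y + 1
Assembling: d(omega) = (4*y) dx ∧ dy + (-2*x) dx ∧ dz + (2*y + 1) dy ∧ dz.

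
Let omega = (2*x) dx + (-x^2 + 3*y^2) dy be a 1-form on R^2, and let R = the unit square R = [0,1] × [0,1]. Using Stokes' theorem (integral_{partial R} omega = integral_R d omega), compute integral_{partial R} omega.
integral_(partial R) omega = -1

Stokes: integral_partial_R omega = integral_R d omega with d omega = (∂Q/∂x - ∂P/∂y) dx ∧ dy.
  ∂Q/∂x = -2*x
  ∂P/∂y = 0
  integrand = ∂Q/∂x - ∂P/∂y = -2*x.
Integrating over R: integral_0^1 integral_0^1 (-2*x) dx dy = -1.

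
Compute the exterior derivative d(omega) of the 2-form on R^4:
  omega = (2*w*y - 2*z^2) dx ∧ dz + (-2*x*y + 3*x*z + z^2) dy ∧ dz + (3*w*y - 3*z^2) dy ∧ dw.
d(omega) = (-2*w - 2*y + 3*z) dx ∧ dy ∧ dz + (2*y) dx ∧ dz ∧ dw + (6*z) dy ∧ dz ∧ dw

For a 2-form omega = sum_{i<j} g_{ij} dx_i ∧ dx_j, the exterior derivative is
  d(omega) = sum_{i<j} d(g_{ij}) ∧ dx_i ∧ dx_j = sum_{i<j, k} (∂g_{ij}/∂x_k) dx_k ∧ dx_i ∧ dx_j.
Expand each term, using dx_k ∧ dx_i ∧ dx_j = sgn(permutation) dx_{(a)} ∧ dx_{(b)} ∧ dx_{(c)} with (a < b < c) sorted:
  d(2*w*y - 2*z^2) includes (∂/∂y)(2*w*y - 2*z^2) dy = (2*w) dy, which multiplied by dx ∧ dz gives (-2*w) dx ∧ dy ∧ dz
  d(2*w*y - 2*z^2) includes (∂/∂w)(2*w*y - 2*z^2) dw = (2*y) dw, which multiplied by dx ∧ dz gives (2*y) dx ∧ dz ∧ dw
  d(-2*x*y + 3*x*z + z^2) includes (∂/∂x)(-2*x*y + 3*x*z + z^2) dx = (-2*y + 3*z) dx, which multiplied by dy ∧ dz gives (-2*y + 3*z) dx ∧ dy ∧ dz
  d(3*w*y - 3*z^2) includes (∂/∂z)(3*w*y - 3*z^2) dz = (-6*z) dz, which multiplied by dy ∧ dw gives (6*z) dy ∧ dz ∧ dw
Collecting like 3-forms: d(omega) = (-2*w - 2*y + 3*z) dx ∧ dy ∧ dz + (2*y) dx ∧ dz ∧ dw + (6*z) dy ∧ dz ∧ dw.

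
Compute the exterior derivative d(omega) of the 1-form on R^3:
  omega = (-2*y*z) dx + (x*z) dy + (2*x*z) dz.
d(omega) = (3*z) dx ∧ dy + (2*y + 2*z) dx ∧ dz + (-x) dy ∧ dz

For a 1-form omega = sum_i f_i dx_i, the exterior derivative is
  d(omega) = sum_{i < j} (∂f_j/∂x_i - ∂f_i/∂x_j) dx_i ∧ dx_j.
  coefficient of dx ∧ dy: ∂f_2/∂x - ∂f_1/∂y = ∂(x*z)/∂x - ∂(-2*y*z)/∂y = 3*z
  coefficient of dx ∧ dz: ∂f_3/∂x - ∂f_1/∂z = ∂(2*x*z)/∂x - ∂(-2*y*z)/∂z = 2*y + 2*z
  coefficient of dy ∧ dz: ∂f_3/∂y - ∂f_2/∂z = ∂(2*x*z)/∂y - ∂(x*z)/∂z = -x
Assembling: d(omega) = (3*z) dx ∧ dy + (2*y + 2*z) dx ∧ dz + (-x) dy ∧ dz.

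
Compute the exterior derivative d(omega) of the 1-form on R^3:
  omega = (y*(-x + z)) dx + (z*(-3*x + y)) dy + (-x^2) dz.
d(omega) = (x - 4*z) dx ∧ dy + (-2*x - y) dx ∧ dz + (3*x - y) dy ∧ dz

For a 1-form omega = sum_i f_i dx_i, the exterior derivative is
  d(omega) = sum_{i < j} (∂f_j/∂x_i - ∂f_i/∂x_j) dx_i ∧ dx_j.
  coefficient of dx ∧ dy: ∂f_2/∂x - ∂f_1/∂y = ∂(z*(-3*x + y))/∂x - ∂(y*(-x + z))/∂y = x - 4*z
  coefficient of dx ∧ dz: ∂f_3/∂x - ∂f_1/∂z = ∂(-x^2)/∂x - ∂(y*(-x + z))/∂z = -2*x - y
  coefficient of dy ∧ dz: ∂f_3/∂y - ∂f_2/∂z = ∂(-x^2)/∂y - ∂(z*(-3*x + y))/∂z = 3*x - y
Assembling: d(omega) = (x - 4*z) dx ∧ dy + (-2*x - y) dx ∧ dz + (3*x - y) dy ∧ dz.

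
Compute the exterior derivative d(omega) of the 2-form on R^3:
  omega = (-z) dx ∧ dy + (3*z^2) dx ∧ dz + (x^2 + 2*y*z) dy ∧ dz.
d(omega) = (2*x - 1) dx ∧ dy ∧ dz

For a 2-form omega = sum_{i<j} g_{ij} dx_i ∧ dx_j, the exterior derivative is
  d(omega) = sum_{i<j} d(g_{ij}) ∧ dx_i ∧ dx_j = sum_{i<j, k} (∂g_{ij}/∂x_k) dx_k ∧ dx_i ∧ dx_j.
Expand each term, using dx_k ∧ dx_i ∧ dx_j = sgn(permutation) dx_{(a)} ∧ dx_{(b)} ∧ dx_{(c)} with (a < b < c) sorted:
  d(-z) includes (∂/∂z)(-z) dz = (-1) dz, which multiplied by dx ∧ dy gives (-1) dx ∧ dy ∧ dz
  d(x^2 + 2*y*z) includes (∂/∂x)(x^2 + 2*y*z) dx = (2*x) dx, which multiplied by dy ∧ dz gives (2*x) dx ∧ dy ∧ dz
Collecting like 3-forms: d(omega) = (2*x - 1) dx ∧ dy ∧ dz.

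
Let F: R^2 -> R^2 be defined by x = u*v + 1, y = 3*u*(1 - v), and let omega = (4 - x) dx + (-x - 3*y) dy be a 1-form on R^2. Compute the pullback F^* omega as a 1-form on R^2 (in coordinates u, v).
F^* omega = (-25*u*v^2 + 51*u*v - 27*u + 6*v - 3) du + (u*(-25*u*v + 27*u + 6)) dv

Using F^*(f dg) = (f ∘ F) d(g ∘ F), substitute each coordinate x_i by F_i(u, v) in f_i, and replace dx_i by d F_i = (∂F_i/∂u) du + (∂F_i/∂v) dv.
  For the x component: f_1(F) = -u*v + 3; d F_1 = (v) du + (u) dv
  For the y component: f_2(F) = 8*u*v - 9*u - 1; d F_2 = (3 - 3*v) du + (-3*u) dv
Combining and collecting du, dv coefficients:
  coeff of du: -25*u*v^2 + 51*u*v - 27*u + 6*v - 3
  coeff of dv: u*(-25*u*v + 27*u + 6)
F^* omega = (-25*u*v^2 + 51*u*v - 27*u + 6*v - 3) du + (u*(-25*u*v + 27*u + 6)) dv.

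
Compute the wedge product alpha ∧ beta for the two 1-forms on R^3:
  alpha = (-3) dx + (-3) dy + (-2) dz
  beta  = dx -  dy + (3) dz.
alpha ∧ beta = (6) dx ∧ dy + (-7) dx ∧ dz + (-11) dy ∧ dz

Distribute the wedge, using dx_i ∧ dx_j = -dx_j ∧ dx_i and dx_i ∧ dx_i = 0. For each pair (i, j) with i < j, the coefficient of dx_i ∧ dx_j in alpha ∧ beta is (alpha_i * beta_j - alpha_j * beta_i). Collecting: alpha ∧ beta = (6) dx ∧ dy + (-7) dx ∧ dz + (-11) dy ∧ dz.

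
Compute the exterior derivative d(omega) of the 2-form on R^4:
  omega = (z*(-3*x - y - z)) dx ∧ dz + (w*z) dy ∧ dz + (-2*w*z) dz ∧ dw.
d(omega) = (z) dx ∧ dy ∧ dz + (z) dy ∧ dz ∧ dw

For a 2-form omega = sum_{i<j} g_{ij} dx_i ∧ dx_j, the exterior derivative is
  d(omega) = sum_{i<j} d(g_{ij}) ∧ dx_i ∧ dx_j = sum_{i<j, k} (∂g_{ij}/∂x_k) dx_k ∧ dx_i ∧ dx_j.
Expand each term, using dx_k ∧ dx_i ∧ dx_j = sgn(permutation) dx_{(a)} ∧ dx_{(b)} ∧ dx_{(c)} with (a < b < c) sorted:
  d(z*(-3*x - y - z)) includes (∂/∂y)(z*(-3*x - y - z)) dy = (-z) dy, which multiplied by dx ∧ dz gives (z) dx ∧ dy ∧ dz
  d(w*z) includes (∂/∂w)(w*z) dw = (z) dw, which multiplied by dy ∧ dz gives (z) dy ∧ dz ∧ dw
Collecting like 3-forms: d(omega) = (z) dx ∧ dy ∧ dz + (z) dy ∧ dz ∧ dw.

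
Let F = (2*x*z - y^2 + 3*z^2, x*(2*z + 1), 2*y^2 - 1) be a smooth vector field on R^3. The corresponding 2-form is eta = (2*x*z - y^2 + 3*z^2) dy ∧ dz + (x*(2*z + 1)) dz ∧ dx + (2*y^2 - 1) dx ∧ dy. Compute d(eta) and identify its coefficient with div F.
d(eta) = (2*z) dx ∧ dy ∧ dz; div F = 2*z

For a 2-form in R^3 of the form above, applying d gives a 3-form with coefficient ∂P/∂x + ∂Q/∂y + ∂R/∂z:
  ∂P/∂x = 2*z
  ∂Q/∂y = 0
  ∂R/∂z = 0
Sum = 2*z, which is exactly div F.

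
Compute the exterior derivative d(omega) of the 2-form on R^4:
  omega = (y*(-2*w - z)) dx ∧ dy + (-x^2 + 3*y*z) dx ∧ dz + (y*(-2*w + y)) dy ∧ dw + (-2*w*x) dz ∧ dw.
d(omega) = (-y - 3*z) dx ∧ dy ∧ dz + (-2*y) dx ∧ dy ∧ dw + (-2*w) dx ∧ dz ∧ dw

For a 2-form omega = sum_{i<j} g_{ij} dx_i ∧ dx_j, the exterior derivative is
  d(omega) = sum_{i<j} d(g_{ij}) ∧ dx_i ∧ dx_j = sum_{i<j, k} (∂g_{ij}/∂x_k) dx_k ∧ dx_i ∧ dx_j.
Expand each term, using dx_k ∧ dx_i ∧ dx_j = sgn(permutation) dx_{(a)} ∧ dx_{(b)} ∧ dx_{(c)} with (a < b < c) sorted:
  d(y*(-2*w - z)) includes (∂/∂z)(y*(-2*w - z)) dz = (-y) dz, which multiplied by dx ∧ dy gives (-y) dx ∧ dy ∧ dz
  d(y*(-2*w - z)) includes (∂/∂w)(y*(-2*w - z)) dw = (-2*y) dw, which multiplied by dx ∧ dy gives (-2*y) dx ∧ dy ∧ dw
  d(-x^2 + 3*y*z) includes (∂/∂y)(-x^2 + 3*y*z) dy = (3*z) dy, which multiplied by dx ∧ dz gives (-3*z) dx ∧ dy ∧ dz
  d(-2*w*x) includes (∂/∂x)(-2*w*x) dx = (-2*w) dx, which multiplied by dz ∧ dw gives (-2*w) dx ∧ dz ∧ dw
Collecting like 3-forms: d(omega) = (-y - 3*z) dx ∧ dy ∧ dz + (-2*y) dx ∧ dy ∧ dw + (-2*w) dx ∧ dz ∧ dw.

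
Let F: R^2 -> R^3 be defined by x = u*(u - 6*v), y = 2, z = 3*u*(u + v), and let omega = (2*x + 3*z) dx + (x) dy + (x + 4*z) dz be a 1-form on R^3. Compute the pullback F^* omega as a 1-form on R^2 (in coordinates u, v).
F^* omega = (u*(100*u^2 + 3*u*v + 36*v^2)) du + (u^2*(-27*u + 36*v)) dv

Using F^*(f dg) = (f ∘ F) d(g ∘ F), substitute each coordinate x_i by F_i(u, v) in f_i, and replace dx_i by d F_i = (∂F_i/∂u) du + (∂F_i/∂v) dv.
  For the x component: f_1(F) = u*(11*u - 3*v); d F_1 = (2*u - 6*v) du + (-6*u) dv
  For the y component: f_2(F) = u*(u - 6*v); d F_2 = (0) du + (0) dv
  For the z component: f_3(F) = u*(13*u + 6*v); d F_3 = (6*u + 3*v) du + (3*u) dv
Combining and collecting du, dv coefficients:
  coeff of du: u*(100*u^2 + 3*u*v + 36*v^2)
  coeff of dv: u^2*(-27*u + 36*v)
F^* omega = (u*(100*u^2 + 3*u*v + 36*v^2)) du + (u^2*(-27*u + 36*v)) dv.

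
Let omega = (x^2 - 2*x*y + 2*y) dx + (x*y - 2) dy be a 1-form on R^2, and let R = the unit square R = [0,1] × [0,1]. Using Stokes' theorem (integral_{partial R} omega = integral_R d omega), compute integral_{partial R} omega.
integral_(partial R) omega = -1/2

Stokes: integral_partial_R omega = integral_R d omega with d omega = (∂Q/∂x - ∂P/∂y) dx ∧ dy.
  ∂Q/∂x = y
  ∂P/∂y = 2 - 2*x
  integrand = ∂Q/∂x - ∂P/∂y = 2*x + y - 2.
Integrating over R: integral_0^1 integral_0^1 (2*x + y - 2) dx dy = -1/2.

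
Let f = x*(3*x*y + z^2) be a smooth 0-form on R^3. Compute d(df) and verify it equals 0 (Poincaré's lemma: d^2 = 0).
d(df) = 0

Step 1: df = sum_i (∂f/∂x_i) dx_i = (6*x*y + z^2) dx + (3*x^2) dy + (2*x*z) dz.
Step 2: Apply d again. Using the 1-form formula, the coefficient of dx ∧ dy in d(df) is ∂^2 f/∂x ∂y - ∂^2 f/∂y ∂x = (6*x) - (6*x) = 0 (equality of mixed partials for smooth f).
Similarly for dx ∧ dz and dy ∧ dz — all coefficients vanish. So d(df) = 0.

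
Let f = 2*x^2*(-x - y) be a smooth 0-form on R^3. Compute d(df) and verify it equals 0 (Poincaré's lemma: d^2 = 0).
d(df) = 0

Step 1: df = sum_i (∂f/∂x_i) dx_i = (2*x*(-3*x - 2*y)) dx + (-2*x^2) dy + (0) dz.
Step 2: Apply d again. Using the 1-form formula, the coefficient of dx ∧ dy in d(df) is ∂^2 f/∂x ∂y - ∂^2 f/∂y ∂x = (-4*x) - (-4*x) = 0 (equality of mixed partials for smooth f).
Similarly for dx ∧ dz and dy ∧ dz — all coefficients vanish. So d(df) = 0.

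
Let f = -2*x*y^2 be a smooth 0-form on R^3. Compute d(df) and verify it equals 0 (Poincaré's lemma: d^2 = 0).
d(df) = 0

Step 1: df = sum_i (∂f/∂x_i) dx_i = (-2*y^2) dx + (-4*x*y) dy + (0) dz.
Step 2: Apply d again. Using the 1-form formula, the coefficient of dx ∧ dy in d(df) is ∂^2 f/∂x ∂y - ∂^2 f/∂y ∂x = (-4*y) - (-4*y) = 0 (equality of mixed partials for smooth f).
Similarly for dx ∧ dz and dy ∧ dz — all coefficients vanish. So d(df) = 0.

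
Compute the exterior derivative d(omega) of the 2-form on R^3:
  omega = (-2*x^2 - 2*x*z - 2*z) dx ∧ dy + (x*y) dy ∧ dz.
d(omega) = (-2*x + y - 2) dx ∧ dy ∧ dz

For a 2-form omega = sum_{i<j} g_{ij} dx_i ∧ dx_j, the exterior derivative is
  d(omega) = sum_{i<j} d(g_{ij}) ∧ dx_i ∧ dx_j = sum_{i<j, k} (∂g_{ij}/∂x_k) dx_k ∧ dx_i ∧ dx_j.
Expand each term, using dx_k ∧ dx_i ∧ dx_j = sgn(permutation) dx_{(a)} ∧ dx_{(b)} ∧ dx_{(c)} with (a < b < c) sorted:
  d(-2*x^2 - 2*x*z - 2*z) includes (∂/∂z)(-2*x^2 - 2*x*z - 2*z) dz = (-2*x - 2) dz, which multiplied by dx ∧ dy gives (-2*x - 2) dx ∧ dy ∧ dz
  d(x*y) includes (∂/∂x)(x*y) dx = (y) dx, which multiplied by dy ∧ dz gives (y) dx ∧ dy ∧ dz
Collecting like 3-forms: d(omega) = (-2*x + y - 2) dx ∧ dy ∧ dz.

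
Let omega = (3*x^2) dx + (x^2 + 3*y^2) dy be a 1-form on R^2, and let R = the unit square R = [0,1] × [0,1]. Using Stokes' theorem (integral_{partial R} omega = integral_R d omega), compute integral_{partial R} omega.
integral_(partial R) omega = 1

Stokes: integral_partial_R omega = integral_R d omega with d omega = (∂Q/∂x - ∂P/∂y) dx ∧ dy.
  ∂Q/∂x = 2*x
  ∂P/∂y = 0
  integrand = ∂Q/∂x - ∂P/∂y = 2*x.
Integrating over R: integral_0^1 integral_0^1 (2*x) dx dy = 1.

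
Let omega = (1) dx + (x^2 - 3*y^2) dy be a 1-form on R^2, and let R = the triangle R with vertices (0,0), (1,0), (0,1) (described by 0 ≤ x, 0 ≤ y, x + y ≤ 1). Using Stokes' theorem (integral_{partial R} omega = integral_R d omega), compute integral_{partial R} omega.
integral_(partial R) omega = 1/3

Stokes: integral_partial_R omega = integral_R d omega with d omega = (∂Q/∂x - ∂P/∂y) dx ∧ dy.
  ∂Q/∂x = 2*x
  ∂P/∂y = 0
  integrand = ∂Q/∂x - ∂P/∂y = 2*x.
Integrating over R: integral_0^1 integral_0^{1-x} (2*x) dy dx = 1/3.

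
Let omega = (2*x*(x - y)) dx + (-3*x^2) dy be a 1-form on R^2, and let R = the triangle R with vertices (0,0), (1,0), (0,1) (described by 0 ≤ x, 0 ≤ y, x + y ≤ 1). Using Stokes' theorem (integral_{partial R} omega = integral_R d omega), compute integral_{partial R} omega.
integral_(partial R) omega = -2/3

Stokes: integral_partial_R omega = integral_R d omega with d omega = (∂Q/∂x - ∂P/∂y) dx ∧ dy.
  ∂Q/∂x = -6*x
  ∂P/∂y = -2*x
  integrand = ∂Q/∂x - ∂P/∂y = -4*x.
Integrating over R: integral_0^1 integral_0^{1-x} (-4*x) dy dx = -2/3.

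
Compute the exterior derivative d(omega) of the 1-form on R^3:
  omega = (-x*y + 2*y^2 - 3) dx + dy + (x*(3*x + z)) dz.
d(omega) = (x - 4*y) dx ∧ dy + (6*x + z) dx ∧ dz

For a 1-form omega = sum_i f_i dx_i, the exterior derivative is
  d(omega) = sum_{i < j} (∂f_j/∂x_i - ∂f_i/∂x_j) dx_i ∧ dx_j.
  coefficient of dx ∧ dy: ∂f_2/∂x - ∂f_1/∂y = ∂(1)/∂x - ∂(-x*y + 2*y^2 - 3)/∂y = x - 4*y
  coefficient of dx ∧ dz: ∂f_3/∂x - ∂f_1/∂z = ∂(x*(3*x + z))/∂x - ∂(-x*y + 2*y^2 - 3)/∂z = 6*x + z
Assembling: d(omega) = (x - 4*y) dx ∧ dy + (6*x + z) dx ∧ dz.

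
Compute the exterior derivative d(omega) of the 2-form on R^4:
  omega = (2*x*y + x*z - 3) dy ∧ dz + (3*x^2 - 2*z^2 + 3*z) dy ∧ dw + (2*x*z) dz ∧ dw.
d(omega) = (2*y + z) dx ∧ dy ∧ dz + (6*x) dx ∧ dy ∧ dw + (4*z - 3) dy ∧ dz ∧ dw + (2*z) dx ∧ dz ∧ dw

For a 2-form omega = sum_{i<j} g_{ij} dx_i ∧ dx_j, the exterior derivative is
  d(omega) = sum_{i<j} d(g_{ij}) ∧ dx_i ∧ dx_j = sum_{i<j, k} (∂g_{ij}/∂x_k) dx_k ∧ dx_i ∧ dx_j.
Expand each term, using dx_k ∧ dx_i ∧ dx_j = sgn(permutation) dx_{(a)} ∧ dx_{(b)} ∧ dx_{(c)} with (a < b < c) sorted:
  d(2*x*y + x*z - 3) includes (∂/∂x)(2*x*y + x*z - 3) dx = (2*y + z) dx, which multiplied by dy ∧ dz gives (2*y + z) dx ∧ dy ∧ dz
  d(3*x^2 - 2*z^2 + 3*z) includes (∂/∂x)(3*x^2 - 2*z^2 + 3*z) dx = (6*x) dx, which multiplied by dy ∧ dw gives (6*x) dx ∧ dy ∧ dw
  d(3*x^2 - 2*z^2 + 3*z) includes (∂/∂z)(3*x^2 - 2*z^2 + 3*z) dz = (3 - 4*z) dz, which multiplied by dy ∧ dw gives (4*z - 3) dy ∧ dz ∧ dw
  d(2*x*z) includes (∂/∂x)(2*x*z) dx = (2*z) dx, which multiplied by dz ∧ dw gives (2*z) dx ∧ dz ∧ dw
Collecting like 3-forms: d(omega) = (2*y + z) dx ∧ dy ∧ dz + (6*x) dx ∧ dy ∧ dw + (4*z - 3) dy ∧ dz ∧ dw + (2*z) dx ∧ dz ∧ dw.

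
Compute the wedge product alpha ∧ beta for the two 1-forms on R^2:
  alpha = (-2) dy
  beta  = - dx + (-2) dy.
alpha ∧ beta = (-2) dx ∧ dy

Distribute the wedge, using dx_i ∧ dx_j = -dx_j ∧ dx_i and dx_i ∧ dx_i = 0. For each pair (i, j) with i < j, the coefficient of dx_i ∧ dx_j in alpha ∧ beta is (alpha_i * beta_j - alpha_j * beta_i). Collecting: alpha ∧ beta = (-2) dx ∧ dy.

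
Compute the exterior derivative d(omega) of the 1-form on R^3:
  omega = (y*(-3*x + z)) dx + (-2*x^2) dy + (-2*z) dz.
d(omega) = (-x - z) dx ∧ dy + (-y) dx ∧ dz

For a 1-form omega = sum_i f_i dx_i, the exterior derivative is
  d(omega) = sum_{i < j} (∂f_j/∂x_i - ∂f_i/∂x_j) dx_i ∧ dx_j.
  coefficient of dx ∧ dy: ∂f_2/∂x - ∂f_1/∂y = ∂(-2*x^2)/∂x - ∂(y*(-3*x + z))/∂y = -x - z
  coefficient of dx ∧ dz: ∂f_3/∂x - ∂f_1/∂z = ∂(-2*z)/∂x - ∂(y*(-3*x + z))/∂z = -y
Assembling: d(omega) = (-x - z) dx ∧ dy + (-y) dx ∧ dz.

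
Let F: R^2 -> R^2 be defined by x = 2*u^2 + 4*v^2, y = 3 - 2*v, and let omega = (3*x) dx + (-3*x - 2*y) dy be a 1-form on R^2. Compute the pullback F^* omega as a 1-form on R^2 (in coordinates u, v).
F^* omega = (24*u*(u^2 + 2*v^2)) du + (48*u^2*v + 12*u^2 + 96*v^3 + 24*v^2 - 8*v + 12) dv

Using F^*(f dg) = (f ∘ F) d(g ∘ F), substitute each coordinate x_i by F_i(u, v) in f_i, and replace dx_i by d F_i = (∂F_i/∂u) du + (∂F_i/∂v) dv.
  For the x component: f_1(F) = 6*u^2 + 12*v^2; d F_1 = (4*u) du + (8*v) dv
  For the y component: f_2(F) = -6*u^2 - 12*v^2 + 4*v - 6; d F_2 = (0) du + (-2) dv
Combining and collecting du, dv coefficients:
  coeff of du: 24*u*(u^2 + 2*v^2)
  coeff of dv: 48*u^2*v + 12*u^2 + 96*v^3 + 24*v^2 - 8*v + 12
F^* omega = (24*u*(u^2 + 2*v^2)) du + (48*u^2*v + 12*u^2 + 96*v^3 + 24*v^2 - 8*v + 12) dv.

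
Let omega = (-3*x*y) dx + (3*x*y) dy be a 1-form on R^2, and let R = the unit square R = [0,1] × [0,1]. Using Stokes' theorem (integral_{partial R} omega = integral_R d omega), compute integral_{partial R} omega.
integral_(partial R) omega = 3

Stokes: integral_partial_R omega = integral_R d omega with d omega = (∂Q/∂x - ∂P/∂y) dx ∧ dy.
  ∂Q/∂x = 3*y
  ∂P/∂y = -3*x
  integrand = ∂Q/∂x - ∂P/∂y = 3*x + 3*y.
Integrating over R: integral_0^1 integral_0^1 (3*x + 3*y) dx dy = 3.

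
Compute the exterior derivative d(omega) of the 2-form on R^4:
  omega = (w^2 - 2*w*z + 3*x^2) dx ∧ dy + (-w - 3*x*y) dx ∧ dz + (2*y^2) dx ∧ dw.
d(omega) = (-2*w + 3*x) dx ∧ dy ∧ dz + (2*w - 4*y - 2*z) dx ∧ dy ∧ dw + (-1) dx ∧ dz ∧ dw

For a 2-form omega = sum_{i<j} g_{ij} dx_i ∧ dx_j, the exterior derivative is
  d(omega) = sum_{i<j} d(g_{ij}) ∧ dx_i ∧ dx_j = sum_{i<j, k} (∂g_{ij}/∂x_k) dx_k ∧ dx_i ∧ dx_j.
Expand each term, using dx_k ∧ dx_i ∧ dx_j = sgn(permutation) dx_{(a)} ∧ dx_{(b)} ∧ dx_{(c)} with (a < b < c) sorted:
  d(w^2 - 2*w*z + 3*x^2) includes (∂/∂z)(w^2 - 2*w*z + 3*x^2) dz = (-2*w) dz, which multiplied by dx ∧ dy gives (-2*w) dx ∧ dy ∧ dz
  d(w^2 - 2*w*z + 3*x^2) includes (∂/∂w)(w^2 - 2*w*z + 3*x^2) dw = (2*w - 2*z) dw, which multiplied by dx ∧ dy gives (2*w - 2*z) dx ∧ dy ∧ dw
  d(-w - 3*x*y) includes (∂/∂y)(-w - 3*x*y) dy = (-3*x) dy, which multiplied by dx ∧ dz gives (3*x) dx ∧ dy ∧ dz
  d(-w - 3*x*y) includes (∂/∂w)(-w - 3*x*y) dw = (-1) dw, which multiplied by dx ∧ dz gives (-1) dx ∧ dz ∧ dw
  d(2*y^2) includes (∂/∂y)(2*y^2) dy = (4*y) dy, which multiplied by dx ∧ dw gives (-4*y) dx ∧ dy ∧ dw
Collecting like 3-forms: d(omega) = (-2*w + 3*x) dx ∧ dy ∧ dz + (2*w - 4*y - 2*z) dx ∧ dy ∧ dw + (-1) dx ∧ dz ∧ dw.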